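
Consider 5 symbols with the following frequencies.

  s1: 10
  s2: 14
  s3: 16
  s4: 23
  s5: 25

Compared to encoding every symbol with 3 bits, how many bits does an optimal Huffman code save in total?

64

Fixed-length: 3 bits × 88 symbols = 264 bits.
Huffman merges:
merge s1(10) and s2(14): 24
merge s3(16) and s4(23): 39
merge 24 and s5(25): 49
merge 39 and 49: 88
Huffman total = 24 + 39 + 49 + 88 = 200 bits.
Saving = 264 − 200 = 64 bits.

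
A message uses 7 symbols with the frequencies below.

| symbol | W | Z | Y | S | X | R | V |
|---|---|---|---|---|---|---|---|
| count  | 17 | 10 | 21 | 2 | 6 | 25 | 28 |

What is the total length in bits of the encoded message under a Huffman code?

279

Merge the two smallest weights repeatedly:
S(2) + X(6) → 8
8 + Z(10) → 18
W(17) + 18 → 35
Y(21) + R(25) → 46
V(28) + 35 → 63
46 + 63 → 109
The encoded length is the sum of every internal node's weight: 8 + 18 + 35 + 46 + 63 + 109 = 279 bits.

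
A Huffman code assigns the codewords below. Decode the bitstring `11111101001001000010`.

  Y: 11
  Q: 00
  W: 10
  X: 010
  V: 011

Read left to right; each codeword is recognised as soon as it completes (prefix code):
  11→Y | 11→Y | 11→Y | 010→X | 010→X | 010→X | 00→Q | 010→X
Decoded message: YYYXXXQX

YYYXXXQX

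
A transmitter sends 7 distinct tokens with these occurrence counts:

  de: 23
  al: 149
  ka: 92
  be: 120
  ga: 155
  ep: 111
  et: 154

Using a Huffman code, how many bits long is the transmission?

2218

Merge the two smallest weights repeatedly:
merge de(23) and ka(92): 115
merge ep(111) and 115: 226
merge be(120) and al(149): 269
merge et(154) and ga(155): 309
merge 226 and 269: 495
merge 309 and 495: 804
Each symbol's bit-cost is frequency × depth; summing gives 2218 bits (equivalently 115 + 226 + 269 + 309 + 495 + 804).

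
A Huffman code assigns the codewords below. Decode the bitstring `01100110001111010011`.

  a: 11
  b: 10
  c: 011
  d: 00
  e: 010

Read left to right; each codeword is recognised as soon as it completes (prefix code):
  011→c | 00→d | 11→a | 00→d | 011→c | 11→a | 010→e | 011→c
Decoded message: cdadcaec

cdadcaec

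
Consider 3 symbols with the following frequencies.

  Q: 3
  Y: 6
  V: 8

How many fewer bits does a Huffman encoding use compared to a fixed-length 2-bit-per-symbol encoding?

Fixed-length: 2 bits × 17 symbols = 34 bits.
Huffman merges:
merge Q(3) and Y(6): 9
merge V(8) and 9: 17
Huffman total = 9 + 17 = 26 bits.
Saving = 34 − 26 = 8 bits.

8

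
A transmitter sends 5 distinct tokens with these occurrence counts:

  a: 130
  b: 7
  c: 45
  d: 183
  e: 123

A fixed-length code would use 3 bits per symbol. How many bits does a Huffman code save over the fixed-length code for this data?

444

Fixed-length: 3 bits × 488 symbols = 1464 bits.
Huffman merges:
combine b(7), c(45) → 52
combine 52, e(123) → 175
combine a(130), 175 → 305
combine d(183), 305 → 488
Huffman total = 52 + 175 + 305 + 488 = 1020 bits.
Saving = 1464 − 1020 = 444 bits.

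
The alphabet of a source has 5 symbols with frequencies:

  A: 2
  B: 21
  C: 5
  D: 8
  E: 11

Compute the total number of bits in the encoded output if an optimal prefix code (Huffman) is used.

Build the Huffman tree bottom-up:
merge A(2) and C(5): 7
merge 7 and D(8): 15
merge E(11) and 15: 26
merge B(21) and 26: 47
Total encoded bits = sum of merged weights = 7 + 15 + 26 + 47 = 95.

95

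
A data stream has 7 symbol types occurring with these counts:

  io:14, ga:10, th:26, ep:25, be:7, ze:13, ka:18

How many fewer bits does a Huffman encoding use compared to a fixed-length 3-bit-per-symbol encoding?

Fixed-length: 3 bits × 113 symbols = 339 bits.
Huffman merges:
merge be(7) and ga(10): 17
merge ze(13) and io(14): 27
merge 17 and ka(18): 35
merge ep(25) and th(26): 51
merge 27 and 35: 62
merge 51 and 62: 113
Huffman total = 17 + 27 + 35 + 51 + 62 + 113 = 305 bits.
Saving = 339 − 305 = 34 bits.

34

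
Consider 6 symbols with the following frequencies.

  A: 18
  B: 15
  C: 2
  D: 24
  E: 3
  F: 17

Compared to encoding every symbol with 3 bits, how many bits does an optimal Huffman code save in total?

Fixed-length: 3 bits × 79 symbols = 237 bits.
Huffman merges:
merge C(2) and E(3): 5
merge 5 and B(15): 20
merge F(17) and A(18): 35
merge 20 and D(24): 44
merge 35 and 44: 79
Huffman total = 5 + 20 + 35 + 44 + 79 = 183 bits.
Saving = 237 − 183 = 54 bits.

54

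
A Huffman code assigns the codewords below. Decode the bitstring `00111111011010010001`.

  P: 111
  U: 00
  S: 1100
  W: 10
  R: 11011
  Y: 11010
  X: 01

UPPXWWXUX

Read left to right; each codeword is recognised as soon as it completes (prefix code):
  00→U | 111→P | 111→P | 01→X | 10→W | 10→W | 01→X | 00→U | 01→X
Decoded message: UPPXWWXUX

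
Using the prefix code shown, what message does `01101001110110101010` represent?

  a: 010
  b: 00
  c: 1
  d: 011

dadcdaca

Read left to right; each codeword is recognised as soon as it completes (prefix code):
  011→d | 010→a | 011→d | 1→c | 011→d | 010→a | 1→c | 010→a
Decoded message: dadcdaca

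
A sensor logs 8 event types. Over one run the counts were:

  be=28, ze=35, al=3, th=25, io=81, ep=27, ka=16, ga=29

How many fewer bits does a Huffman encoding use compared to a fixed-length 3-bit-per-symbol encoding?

62

Fixed-length: 3 bits × 244 symbols = 732 bits.
Huffman merges:
combine al(3), ka(16) → 19
combine 19, th(25) → 44
combine ep(27), be(28) → 55
combine ga(29), ze(35) → 64
combine 44, 55 → 99
combine 64, io(81) → 145
combine 99, 145 → 244
Huffman total = 19 + 44 + 55 + 64 + 99 + 145 + 244 = 670 bits.
Saving = 732 − 670 = 62 bits.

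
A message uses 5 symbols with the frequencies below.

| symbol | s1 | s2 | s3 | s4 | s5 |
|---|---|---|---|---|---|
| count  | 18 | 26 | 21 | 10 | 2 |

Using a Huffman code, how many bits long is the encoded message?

166

Build the Huffman tree bottom-up:
s5(2) + s4(10) → 12
12 + s1(18) → 30
s3(21) + s2(26) → 47
30 + 47 → 77
Each symbol's bit-cost is frequency × depth; summing gives 166 bits (equivalently 12 + 30 + 47 + 77).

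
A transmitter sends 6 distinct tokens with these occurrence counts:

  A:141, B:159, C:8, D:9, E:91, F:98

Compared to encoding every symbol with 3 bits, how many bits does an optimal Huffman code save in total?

381

Fixed-length: 3 bits × 506 symbols = 1518 bits.
Huffman merges:
combine C(8), D(9) → 17
combine 17, E(91) → 108
combine F(98), 108 → 206
combine A(141), B(159) → 300
combine 206, 300 → 506
Huffman total = 17 + 108 + 206 + 300 + 506 = 1137 bits.
Saving = 1518 − 1137 = 381 bits.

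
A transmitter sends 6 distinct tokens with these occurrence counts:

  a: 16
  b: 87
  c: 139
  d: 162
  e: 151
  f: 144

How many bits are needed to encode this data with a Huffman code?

1743

Build the Huffman tree bottom-up:
merge a(16) and b(87): 103
merge 103 and c(139): 242
merge f(144) and e(151): 295
merge d(162) and 242: 404
merge 295 and 404: 699
Each symbol's bit-cost is frequency × depth; summing gives 1743 bits (equivalently 103 + 242 + 295 + 404 + 699).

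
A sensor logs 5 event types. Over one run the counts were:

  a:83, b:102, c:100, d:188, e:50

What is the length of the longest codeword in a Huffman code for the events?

Merge the two lowest-weight nodes at each step:
combine e(50), a(83) → 133
combine c(100), b(102) → 202
combine 133, d(188) → 321
combine 202, 321 → 523
Maximum depth reached is 3.

3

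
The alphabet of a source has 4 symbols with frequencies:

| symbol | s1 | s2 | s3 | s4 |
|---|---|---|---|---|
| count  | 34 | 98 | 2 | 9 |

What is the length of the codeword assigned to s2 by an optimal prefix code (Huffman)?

1

Huffman merges, smallest pair first:
s3(2) + s4(9) → 11
11 + s1(34) → 45
45 + s2(98) → 143
s2 sits one level below the root: a 1-bit codeword.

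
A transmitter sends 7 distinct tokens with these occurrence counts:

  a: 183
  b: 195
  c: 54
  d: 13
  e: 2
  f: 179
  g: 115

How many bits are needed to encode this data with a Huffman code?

Build the Huffman tree bottom-up:
combine e(2), d(13) → 15
combine 15, c(54) → 69
combine 69, g(115) → 184
combine f(179), a(183) → 362
combine 184, b(195) → 379
combine 362, 379 → 741
The encoded length is the sum of every internal node's weight: 15 + 69 + 184 + 362 + 379 + 741 = 1750 bits.

1750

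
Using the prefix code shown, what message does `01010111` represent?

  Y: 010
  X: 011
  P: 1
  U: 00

YPXP

Read left to right; each codeword is recognised as soon as it completes (prefix code):
  010→Y | 1→P | 011→X | 1→P
Decoded message: YPXP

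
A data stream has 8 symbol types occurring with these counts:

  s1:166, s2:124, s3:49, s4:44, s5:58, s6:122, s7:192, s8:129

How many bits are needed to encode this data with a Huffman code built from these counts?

2538

Build the Huffman tree bottom-up:
combine s4(44), s3(49) → 93
combine s5(58), 93 → 151
combine s6(122), s2(124) → 246
combine s8(129), 151 → 280
combine s1(166), s7(192) → 358
combine 246, 280 → 526
combine 358, 526 → 884
Each symbol's bit-cost is frequency × depth; summing gives 2538 bits (equivalently 93 + 151 + 246 + 280 + 358 + 526 + 884).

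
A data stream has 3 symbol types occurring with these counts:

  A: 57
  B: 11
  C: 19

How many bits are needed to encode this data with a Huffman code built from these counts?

117

Build the Huffman tree bottom-up:
combine B(11), C(19) → 30
combine 30, A(57) → 87
The encoded length is the sum of every internal node's weight: 30 + 87 = 117 bits.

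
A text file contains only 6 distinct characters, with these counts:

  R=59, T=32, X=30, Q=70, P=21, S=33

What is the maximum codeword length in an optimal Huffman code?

3

Merge the two lowest-weight nodes at each step:
merge P(21) and X(30): 51
merge T(32) and S(33): 65
merge 51 and R(59): 110
merge 65 and Q(70): 135
merge 110 and 135: 245
The rarest symbols sit at the bottom; the longest codeword is 3 bits.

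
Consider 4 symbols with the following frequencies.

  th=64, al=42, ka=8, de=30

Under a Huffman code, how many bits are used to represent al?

2

Huffman merges, smallest pair first:
ka(8) + de(30) → 38
38 + al(42) → 80
th(64) + 80 → 144
The subtree containing al is merged 2 times, so code length = 2.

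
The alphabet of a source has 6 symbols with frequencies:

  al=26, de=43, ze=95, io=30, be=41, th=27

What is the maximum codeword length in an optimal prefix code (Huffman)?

Merge the two lowest-weight nodes at each step:
combine al(26), th(27) → 53
combine io(30), be(41) → 71
combine de(43), 53 → 96
combine 71, ze(95) → 166
combine 96, 166 → 262
Maximum depth reached is 3.

3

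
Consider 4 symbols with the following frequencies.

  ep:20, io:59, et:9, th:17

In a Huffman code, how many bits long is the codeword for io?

Huffman merges, smallest pair first:
merge et(9) and th(17): 26
merge ep(20) and 26: 46
merge 46 and io(59): 105
io is a child of the root — depth 1, so its codeword is a single bit.

1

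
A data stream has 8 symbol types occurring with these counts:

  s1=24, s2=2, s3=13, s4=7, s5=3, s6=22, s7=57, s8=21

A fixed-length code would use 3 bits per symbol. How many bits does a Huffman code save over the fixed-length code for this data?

72

Fixed-length: 3 bits × 149 symbols = 447 bits.
Huffman merges:
combine s2(2), s5(3) → 5
combine 5, s4(7) → 12
combine 12, s3(13) → 25
combine s8(21), s6(22) → 43
combine s1(24), 25 → 49
combine 43, 49 → 92
combine s7(57), 92 → 149
Huffman total = 5 + 12 + 25 + 43 + 49 + 92 + 149 = 375 bits.
Saving = 447 − 375 = 72 bits.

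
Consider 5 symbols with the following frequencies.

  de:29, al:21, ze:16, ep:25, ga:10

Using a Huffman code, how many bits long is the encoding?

228

Build the Huffman tree bottom-up:
combine ga(10), ze(16) → 26
combine al(21), ep(25) → 46
combine 26, de(29) → 55
combine 46, 55 → 101
Total encoded bits = sum of merged weights = 26 + 46 + 55 + 101 = 228.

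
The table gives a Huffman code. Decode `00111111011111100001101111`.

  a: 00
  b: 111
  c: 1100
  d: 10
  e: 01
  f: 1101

abbebcafb

Read left to right; each codeword is recognised as soon as it completes (prefix code):
  00→a | 111→b | 111→b | 01→e | 111→b | 1100→c | 00→a | 1101→f | 111→b
Decoded message: abbebcafb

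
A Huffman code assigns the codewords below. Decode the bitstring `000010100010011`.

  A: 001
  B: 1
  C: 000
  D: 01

CDDCBAB

Read left to right; each codeword is recognised as soon as it completes (prefix code):
  000→C | 01→D | 01→D | 000→C | 1→B | 001→A | 1→B
Decoded message: CDDCBAB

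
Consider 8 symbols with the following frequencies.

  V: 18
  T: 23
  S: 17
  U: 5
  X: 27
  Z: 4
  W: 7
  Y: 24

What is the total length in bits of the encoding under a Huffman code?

Greedily combine the two least-frequent nodes:
combine Z(4), U(5) → 9
combine W(7), 9 → 16
combine 16, S(17) → 33
combine V(18), T(23) → 41
combine Y(24), X(27) → 51
combine 33, 41 → 74
combine 51, 74 → 125
Total encoded bits = sum of merged weights = 9 + 16 + 33 + 41 + 51 + 74 + 125 = 349.

349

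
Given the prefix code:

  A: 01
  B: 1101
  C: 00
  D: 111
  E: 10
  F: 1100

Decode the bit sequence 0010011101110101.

CEABBA

Read left to right; each codeword is recognised as soon as it completes (prefix code):
  00→C | 10→E | 01→A | 1101→B | 1101→B | 01→A
Decoded message: CEABBA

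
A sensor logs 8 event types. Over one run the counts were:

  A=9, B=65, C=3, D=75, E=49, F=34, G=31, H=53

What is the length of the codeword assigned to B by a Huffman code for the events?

2

Repeatedly merge the two smallest:
C(3) + A(9) → 12
12 + G(31) → 43
F(34) + 43 → 77
E(49) + H(53) → 102
B(65) + D(75) → 140
77 + 102 → 179
140 + 179 → 319
B sits 2 levels below the root, so its codeword is 2 bits.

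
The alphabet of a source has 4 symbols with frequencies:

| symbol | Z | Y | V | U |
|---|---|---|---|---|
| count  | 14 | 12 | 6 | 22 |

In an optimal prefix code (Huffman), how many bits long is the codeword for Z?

Huffman merges, smallest pair first:
merge V(6) and Y(12): 18
merge Z(14) and 18: 32
merge U(22) and 32: 54
Z's leaf is at depth 2, giving a 2-bit codeword.

2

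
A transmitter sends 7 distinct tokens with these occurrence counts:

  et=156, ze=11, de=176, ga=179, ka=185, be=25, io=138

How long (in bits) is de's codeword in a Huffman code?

2

Huffman merges, smallest pair first:
combine ze(11), be(25) → 36
combine 36, io(138) → 174
combine et(156), 174 → 330
combine de(176), ga(179) → 355
combine ka(185), 330 → 515
combine 355, 515 → 870
de sits 2 levels below the root, so its codeword is 2 bits.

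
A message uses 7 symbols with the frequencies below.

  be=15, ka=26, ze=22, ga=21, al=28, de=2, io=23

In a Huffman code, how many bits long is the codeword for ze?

Repeatedly merge the two smallest:
de(2) + be(15) → 17
17 + ga(21) → 38
ze(22) + io(23) → 45
ka(26) + al(28) → 54
38 + 45 → 83
54 + 83 → 137
The subtree containing ze is merged 3 times, so code length = 3.

3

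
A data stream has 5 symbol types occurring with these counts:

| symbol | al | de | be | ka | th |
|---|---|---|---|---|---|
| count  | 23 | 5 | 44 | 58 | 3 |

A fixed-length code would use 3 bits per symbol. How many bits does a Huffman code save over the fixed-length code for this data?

152

Fixed-length: 3 bits × 133 symbols = 399 bits.
Huffman merges:
th(3) + de(5) → 8
8 + al(23) → 31
31 + be(44) → 75
ka(58) + 75 → 133
Huffman total = 8 + 31 + 75 + 133 = 247 bits.
Saving = 399 − 247 = 152 bits.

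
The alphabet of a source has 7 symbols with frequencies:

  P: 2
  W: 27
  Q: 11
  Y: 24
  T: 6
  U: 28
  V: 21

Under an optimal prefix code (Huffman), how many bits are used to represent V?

3

Huffman merges, smallest pair first:
merge P(2) and T(6): 8
merge 8 and Q(11): 19
merge 19 and V(21): 40
merge Y(24) and W(27): 51
merge U(28) and 40: 68
merge 51 and 68: 119
The subtree containing V is merged 3 times, so code length = 3.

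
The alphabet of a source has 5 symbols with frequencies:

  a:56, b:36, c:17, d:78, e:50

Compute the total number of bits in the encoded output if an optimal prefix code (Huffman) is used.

527

Build the Huffman tree bottom-up:
combine c(17), b(36) → 53
combine e(50), 53 → 103
combine a(56), d(78) → 134
combine 103, 134 → 237
The encoded length is the sum of every internal node's weight: 53 + 103 + 134 + 237 = 527 bits.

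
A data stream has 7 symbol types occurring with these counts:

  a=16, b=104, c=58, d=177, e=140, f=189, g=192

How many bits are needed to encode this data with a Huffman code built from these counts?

2321

Merge the two smallest weights repeatedly:
combine a(16), c(58) → 74
combine 74, b(104) → 178
combine e(140), d(177) → 317
combine 178, f(189) → 367
combine g(192), 317 → 509
combine 367, 509 → 876
Total encoded bits = sum of merged weights = 74 + 178 + 317 + 367 + 509 + 876 = 2321.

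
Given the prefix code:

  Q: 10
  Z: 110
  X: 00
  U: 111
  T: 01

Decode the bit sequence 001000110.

Read left to right; each codeword is recognised as soon as it completes (prefix code):
  00→X | 10→Q | 00→X | 110→Z
Decoded message: XQXZ

XQXZ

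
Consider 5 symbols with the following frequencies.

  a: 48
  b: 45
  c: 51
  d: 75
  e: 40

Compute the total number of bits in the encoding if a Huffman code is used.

Build the Huffman tree bottom-up:
merge e(40) and b(45): 85
merge a(48) and c(51): 99
merge d(75) and 85: 160
merge 99 and 160: 259
The encoded length is the sum of every internal node's weight: 85 + 99 + 160 + 259 = 603 bits.

603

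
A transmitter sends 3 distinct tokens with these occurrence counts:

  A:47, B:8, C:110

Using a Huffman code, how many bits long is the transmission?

Build the Huffman tree bottom-up:
B(8) + A(47) → 55
55 + C(110) → 165
Each symbol's bit-cost is frequency × depth; summing gives 220 bits (equivalently 55 + 165).

220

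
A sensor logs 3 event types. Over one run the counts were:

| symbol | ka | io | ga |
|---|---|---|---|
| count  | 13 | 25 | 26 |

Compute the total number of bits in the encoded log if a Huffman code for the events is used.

Greedily combine the two least-frequent nodes:
ka(13) + io(25) → 38
ga(26) + 38 → 64
The encoded length is the sum of every internal node's weight: 38 + 64 = 102 bits.

102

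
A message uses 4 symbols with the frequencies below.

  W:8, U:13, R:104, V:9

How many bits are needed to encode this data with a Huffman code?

181

Build the Huffman tree bottom-up:
merge W(8) and V(9): 17
merge U(13) and 17: 30
merge 30 and R(104): 134
The encoded length is the sum of every internal node's weight: 17 + 30 + 134 = 181 bits.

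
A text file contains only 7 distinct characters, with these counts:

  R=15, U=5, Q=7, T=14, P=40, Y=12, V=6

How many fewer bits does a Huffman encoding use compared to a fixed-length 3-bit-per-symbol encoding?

Fixed-length: 3 bits × 99 symbols = 297 bits.
Huffman merges:
merge U(5) and V(6): 11
merge Q(7) and 11: 18
merge Y(12) and T(14): 26
merge R(15) and 18: 33
merge 26 and 33: 59
merge P(40) and 59: 99
Huffman total = 11 + 18 + 26 + 33 + 59 + 99 = 246 bits.
Saving = 297 − 246 = 51 bits.

51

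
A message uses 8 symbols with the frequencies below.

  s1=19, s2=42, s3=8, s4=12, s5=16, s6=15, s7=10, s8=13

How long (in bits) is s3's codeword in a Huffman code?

Build the tree from the bottom:
combine s3(8), s7(10) → 18
combine s4(12), s8(13) → 25
combine s6(15), s5(16) → 31
combine 18, s1(19) → 37
combine 25, 31 → 56
combine 37, s2(42) → 79
combine 56, 79 → 135
s3's leaf is at depth 4, giving a 4-bit codeword.

4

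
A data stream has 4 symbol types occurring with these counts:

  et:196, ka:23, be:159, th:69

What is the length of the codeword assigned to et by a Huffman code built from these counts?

Repeatedly merge the two smallest:
merge ka(23) and th(69): 92
merge 92 and be(159): 251
merge et(196) and 251: 447
et is merged only at the final step, so code length = 1.

1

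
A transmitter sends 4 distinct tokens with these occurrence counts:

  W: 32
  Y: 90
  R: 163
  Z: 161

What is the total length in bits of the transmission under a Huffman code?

851

Greedily combine the two least-frequent nodes:
combine W(32), Y(90) → 122
combine 122, Z(161) → 283
combine R(163), 283 → 446
Each symbol's bit-cost is frequency × depth; summing gives 851 bits (equivalently 122 + 283 + 446).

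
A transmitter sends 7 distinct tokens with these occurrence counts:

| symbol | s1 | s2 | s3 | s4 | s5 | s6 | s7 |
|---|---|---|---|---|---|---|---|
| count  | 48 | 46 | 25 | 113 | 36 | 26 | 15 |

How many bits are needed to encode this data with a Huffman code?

803

Merge the two smallest weights repeatedly:
combine s7(15), s3(25) → 40
combine s6(26), s5(36) → 62
combine 40, s2(46) → 86
combine s1(48), 62 → 110
combine 86, 110 → 196
combine s4(113), 196 → 309
Each symbol's bit-cost is frequency × depth; summing gives 803 bits (equivalently 40 + 62 + 86 + 110 + 196 + 309).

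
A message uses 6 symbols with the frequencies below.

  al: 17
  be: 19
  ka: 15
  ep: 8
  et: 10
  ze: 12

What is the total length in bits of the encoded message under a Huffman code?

207

Greedily combine the two least-frequent nodes:
ep(8) + et(10) → 18
ze(12) + ka(15) → 27
al(17) + 18 → 35
be(19) + 27 → 46
35 + 46 → 81
Each symbol's bit-cost is frequency × depth; summing gives 207 bits (equivalently 18 + 27 + 35 + 46 + 81).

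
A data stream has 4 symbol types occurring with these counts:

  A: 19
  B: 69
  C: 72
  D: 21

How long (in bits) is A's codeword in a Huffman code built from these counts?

3

Build the tree from the bottom:
A(19) + D(21) → 40
40 + B(69) → 109
C(72) + 109 → 181
A's leaf is at depth 3, giving a 3-bit codeword.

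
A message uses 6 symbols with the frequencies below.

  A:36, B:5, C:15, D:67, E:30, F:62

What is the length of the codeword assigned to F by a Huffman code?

2

Repeatedly merge the two smallest:
merge B(5) and C(15): 20
merge 20 and E(30): 50
merge A(36) and 50: 86
merge F(62) and D(67): 129
merge 86 and 129: 215
F's leaf is at depth 2, giving a 2-bit codeword.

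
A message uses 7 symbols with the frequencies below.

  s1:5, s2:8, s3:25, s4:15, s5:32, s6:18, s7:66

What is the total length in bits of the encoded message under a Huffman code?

416

Greedily combine the two least-frequent nodes:
s1(5) + s2(8) → 13
13 + s4(15) → 28
s6(18) + s3(25) → 43
28 + s5(32) → 60
43 + 60 → 103
s7(66) + 103 → 169
The encoded length is the sum of every internal node's weight: 13 + 28 + 43 + 60 + 103 + 169 = 416 bits.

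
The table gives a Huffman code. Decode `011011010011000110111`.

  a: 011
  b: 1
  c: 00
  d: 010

Read left to right; each codeword is recognised as soon as it completes (prefix code):
  011→a | 011→a | 010→d | 011→a | 00→c | 011→a | 011→a | 1→b
Decoded message: aadacaab

aadacaab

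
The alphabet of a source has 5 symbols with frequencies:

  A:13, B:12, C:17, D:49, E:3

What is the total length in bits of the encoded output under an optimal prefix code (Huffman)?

182

Greedily combine the two least-frequent nodes:
E(3) + B(12) → 15
A(13) + 15 → 28
C(17) + 28 → 45
45 + D(49) → 94
Total encoded bits = sum of merged weights = 15 + 28 + 45 + 94 = 182.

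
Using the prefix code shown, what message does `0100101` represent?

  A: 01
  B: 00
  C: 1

Read left to right; each codeword is recognised as soon as it completes (prefix code):
  01→A | 00→B | 1→C | 01→A
Decoded message: ABCA

ABCA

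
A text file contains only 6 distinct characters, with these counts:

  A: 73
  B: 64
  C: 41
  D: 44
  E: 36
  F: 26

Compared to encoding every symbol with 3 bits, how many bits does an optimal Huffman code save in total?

Fixed-length: 3 bits × 284 symbols = 852 bits.
Huffman merges:
combine F(26), E(36) → 62
combine C(41), D(44) → 85
combine 62, B(64) → 126
combine A(73), 85 → 158
combine 126, 158 → 284
Huffman total = 62 + 85 + 126 + 158 + 284 = 715 bits.
Saving = 852 − 715 = 137 bits.

137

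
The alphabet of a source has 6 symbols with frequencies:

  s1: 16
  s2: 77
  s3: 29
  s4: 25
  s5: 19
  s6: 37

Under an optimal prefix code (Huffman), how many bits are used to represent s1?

4

Build the tree from the bottom:
merge s1(16) and s5(19): 35
merge s4(25) and s3(29): 54
merge 35 and s6(37): 72
merge 54 and 72: 126
merge s2(77) and 126: 203
The subtree containing s1 is merged 4 times, so code length = 4.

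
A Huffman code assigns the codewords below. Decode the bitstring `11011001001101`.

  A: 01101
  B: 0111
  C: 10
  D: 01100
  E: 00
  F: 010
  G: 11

GDCA

Read left to right; each codeword is recognised as soon as it completes (prefix code):
  11→G | 01100→D | 10→C | 01101→A
Decoded message: GDCA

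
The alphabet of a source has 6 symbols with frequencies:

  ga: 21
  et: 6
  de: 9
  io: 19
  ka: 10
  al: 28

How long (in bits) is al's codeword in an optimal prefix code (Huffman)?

2

Huffman merges, smallest pair first:
et(6) + de(9) → 15
ka(10) + 15 → 25
io(19) + ga(21) → 40
25 + al(28) → 53
40 + 53 → 93
al sits 2 levels below the root, so its codeword is 2 bits.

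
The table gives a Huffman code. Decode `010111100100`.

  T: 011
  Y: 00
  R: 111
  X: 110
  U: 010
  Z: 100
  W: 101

URZZ

Read left to right; each codeword is recognised as soon as it completes (prefix code):
  010→U | 111→R | 100→Z | 100→Z
Decoded message: URZZ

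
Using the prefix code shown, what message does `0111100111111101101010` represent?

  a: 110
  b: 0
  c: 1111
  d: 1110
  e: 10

bcbbcdaee

Read left to right; each codeword is recognised as soon as it completes (prefix code):
  0→b | 1111→c | 0→b | 0→b | 1111→c | 1110→d | 110→a | 10→e | 10→e
Decoded message: bcbbcdaee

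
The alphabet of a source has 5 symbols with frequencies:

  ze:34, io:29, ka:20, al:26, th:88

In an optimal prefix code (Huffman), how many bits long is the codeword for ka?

3

Build the tree from the bottom:
merge ka(20) and al(26): 46
merge io(29) and ze(34): 63
merge 46 and 63: 109
merge th(88) and 109: 197
ka's leaf is at depth 3, giving a 3-bit codeword.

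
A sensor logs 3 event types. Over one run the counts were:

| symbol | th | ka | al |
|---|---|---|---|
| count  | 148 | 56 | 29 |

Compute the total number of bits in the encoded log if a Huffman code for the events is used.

318

Greedily combine the two least-frequent nodes:
merge al(29) and ka(56): 85
merge 85 and th(148): 233
The encoded length is the sum of every internal node's weight: 85 + 233 = 318 bits.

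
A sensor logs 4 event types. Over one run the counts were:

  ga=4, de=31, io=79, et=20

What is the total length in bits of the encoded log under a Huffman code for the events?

213

Merge the two smallest weights repeatedly:
combine ga(4), et(20) → 24
combine 24, de(31) → 55
combine 55, io(79) → 134
The encoded length is the sum of every internal node's weight: 24 + 55 + 134 = 213 bits.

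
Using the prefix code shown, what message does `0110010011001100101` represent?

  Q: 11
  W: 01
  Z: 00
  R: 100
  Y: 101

Read left to right; each codeword is recognised as soon as it completes (prefix code):
  01→W | 100→R | 100→R | 11→Q | 00→Z | 11→Q | 00→Z | 101→Y
Decoded message: WRRQZQZY

WRRQZQZY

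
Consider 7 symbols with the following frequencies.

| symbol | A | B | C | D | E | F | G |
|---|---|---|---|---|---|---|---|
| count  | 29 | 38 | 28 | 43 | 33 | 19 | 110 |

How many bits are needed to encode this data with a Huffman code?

789

Build the Huffman tree bottom-up:
F(19) + C(28) → 47
A(29) + E(33) → 62
B(38) + D(43) → 81
47 + 62 → 109
81 + 109 → 190
G(110) + 190 → 300
Each symbol's bit-cost is frequency × depth; summing gives 789 bits (equivalently 47 + 62 + 81 + 109 + 190 + 300).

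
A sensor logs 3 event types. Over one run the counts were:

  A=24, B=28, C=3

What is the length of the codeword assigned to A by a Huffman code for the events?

Repeatedly merge the two smallest:
C(3) + A(24) → 27
27 + B(28) → 55
A's leaf is at depth 2, giving a 2-bit codeword.

2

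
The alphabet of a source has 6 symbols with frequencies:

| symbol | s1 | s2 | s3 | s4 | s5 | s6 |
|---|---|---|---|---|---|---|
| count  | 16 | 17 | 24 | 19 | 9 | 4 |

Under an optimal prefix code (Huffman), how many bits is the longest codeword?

4

Merge the two lowest-weight nodes at each step:
s6(4) + s5(9) → 13
13 + s1(16) → 29
s2(17) + s4(19) → 36
s3(24) + 29 → 53
36 + 53 → 89
The first pair merged (s6, s5) ends up deepest, at depth 4.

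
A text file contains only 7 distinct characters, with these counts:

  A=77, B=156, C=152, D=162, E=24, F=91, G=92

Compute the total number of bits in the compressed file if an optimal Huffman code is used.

2045

Merge the two smallest weights repeatedly:
combine E(24), A(77) → 101
combine F(91), G(92) → 183
combine 101, C(152) → 253
combine B(156), D(162) → 318
combine 183, 253 → 436
combine 318, 436 → 754
The encoded length is the sum of every internal node's weight: 101 + 183 + 253 + 318 + 436 + 754 = 2045 bits.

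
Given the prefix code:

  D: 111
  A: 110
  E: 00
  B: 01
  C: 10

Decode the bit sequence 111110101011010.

DACCAC

Read left to right; each codeword is recognised as soon as it completes (prefix code):
  111→D | 110→A | 10→C | 10→C | 110→A | 10→C
Decoded message: DACCAC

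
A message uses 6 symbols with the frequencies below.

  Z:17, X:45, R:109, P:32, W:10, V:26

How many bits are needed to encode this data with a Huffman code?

526

Merge the two smallest weights repeatedly:
W(10) + Z(17) → 27
V(26) + 27 → 53
P(32) + X(45) → 77
53 + 77 → 130
R(109) + 130 → 239
The encoded length is the sum of every internal node's weight: 27 + 53 + 77 + 130 + 239 = 526 bits.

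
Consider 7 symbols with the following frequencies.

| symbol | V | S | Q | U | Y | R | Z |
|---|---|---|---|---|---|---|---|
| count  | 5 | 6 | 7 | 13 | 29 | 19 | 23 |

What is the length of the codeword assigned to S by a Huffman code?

Build the tree from the bottom:
merge V(5) and S(6): 11
merge Q(7) and 11: 18
merge U(13) and 18: 31
merge R(19) and Z(23): 42
merge Y(29) and 31: 60
merge 42 and 60: 102
S sits 5 levels below the root, so its codeword is 5 bits.

5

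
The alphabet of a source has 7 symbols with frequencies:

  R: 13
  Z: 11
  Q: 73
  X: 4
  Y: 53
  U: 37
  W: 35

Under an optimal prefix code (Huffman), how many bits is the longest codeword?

Merge the two lowest-weight nodes at each step:
merge X(4) and Z(11): 15
merge R(13) and 15: 28
merge 28 and W(35): 63
merge U(37) and Y(53): 90
merge 63 and Q(73): 136
merge 90 and 136: 226
Maximum depth reached is 5.

5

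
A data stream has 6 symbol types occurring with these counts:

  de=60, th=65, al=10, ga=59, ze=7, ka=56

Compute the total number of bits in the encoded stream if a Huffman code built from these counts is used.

604

Build the Huffman tree bottom-up:
merge ze(7) and al(10): 17
merge 17 and ka(56): 73
merge ga(59) and de(60): 119
merge th(65) and 73: 138
merge 119 and 138: 257
The encoded length is the sum of every internal node's weight: 17 + 73 + 119 + 138 + 257 = 604 bits.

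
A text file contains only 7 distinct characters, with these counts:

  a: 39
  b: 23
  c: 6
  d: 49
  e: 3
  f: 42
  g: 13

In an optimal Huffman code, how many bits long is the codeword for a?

Build the tree from the bottom:
merge e(3) and c(6): 9
merge 9 and g(13): 22
merge 22 and b(23): 45
merge a(39) and f(42): 81
merge 45 and d(49): 94
merge 81 and 94: 175
a sits 2 levels below the root, so its codeword is 2 bits.

2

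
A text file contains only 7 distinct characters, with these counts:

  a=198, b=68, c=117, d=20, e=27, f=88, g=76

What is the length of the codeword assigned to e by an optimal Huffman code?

4

Repeatedly merge the two smallest:
merge d(20) and e(27): 47
merge 47 and b(68): 115
merge g(76) and f(88): 164
merge 115 and c(117): 232
merge 164 and a(198): 362
merge 232 and 362: 594
e sits 4 levels below the root, so its codeword is 4 bits.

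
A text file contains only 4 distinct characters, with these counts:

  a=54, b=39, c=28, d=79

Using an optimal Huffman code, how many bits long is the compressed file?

Merge the two smallest weights repeatedly:
merge c(28) and b(39): 67
merge a(54) and 67: 121
merge d(79) and 121: 200
The encoded length is the sum of every internal node's weight: 67 + 121 + 200 = 388 bits.

388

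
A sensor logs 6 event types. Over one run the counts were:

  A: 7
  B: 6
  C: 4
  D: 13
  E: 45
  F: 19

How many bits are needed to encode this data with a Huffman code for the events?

Greedily combine the two least-frequent nodes:
combine C(4), B(6) → 10
combine A(7), 10 → 17
combine D(13), 17 → 30
combine F(19), 30 → 49
combine E(45), 49 → 94
The encoded length is the sum of every internal node's weight: 10 + 17 + 30 + 49 + 94 = 200 bits.

200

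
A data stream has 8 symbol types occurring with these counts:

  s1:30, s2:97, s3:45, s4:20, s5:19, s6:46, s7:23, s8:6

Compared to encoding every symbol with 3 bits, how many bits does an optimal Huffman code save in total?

Fixed-length: 3 bits × 286 symbols = 858 bits.
Huffman merges:
s8(6) + s5(19) → 25
s4(20) + s7(23) → 43
25 + s1(30) → 55
43 + s3(45) → 88
s6(46) + 55 → 101
88 + s2(97) → 185
101 + 185 → 286
Huffman total = 25 + 43 + 55 + 88 + 101 + 185 + 286 = 783 bits.
Saving = 858 − 783 = 75 bits.

75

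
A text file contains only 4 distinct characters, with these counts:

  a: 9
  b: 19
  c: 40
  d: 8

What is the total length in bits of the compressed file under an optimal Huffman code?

129

Greedily combine the two least-frequent nodes:
combine d(8), a(9) → 17
combine 17, b(19) → 36
combine 36, c(40) → 76
Total encoded bits = sum of merged weights = 17 + 36 + 76 = 129.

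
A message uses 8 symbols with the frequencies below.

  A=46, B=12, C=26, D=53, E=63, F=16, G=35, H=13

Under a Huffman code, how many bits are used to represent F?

Huffman merges, smallest pair first:
B(12) + H(13) → 25
F(16) + 25 → 41
C(26) + G(35) → 61
41 + A(46) → 87
D(53) + 61 → 114
E(63) + 87 → 150
114 + 150 → 264
F's leaf is at depth 4, giving a 4-bit codeword.

4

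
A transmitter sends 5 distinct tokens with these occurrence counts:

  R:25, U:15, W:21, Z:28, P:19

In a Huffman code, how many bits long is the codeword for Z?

Build the tree from the bottom:
U(15) + P(19) → 34
W(21) + R(25) → 46
Z(28) + 34 → 62
46 + 62 → 108
The subtree containing Z is merged 2 times, so code length = 2.

2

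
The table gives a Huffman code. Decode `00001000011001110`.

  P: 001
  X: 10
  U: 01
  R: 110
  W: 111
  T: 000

TUTUXUR

Read left to right; each codeword is recognised as soon as it completes (prefix code):
  000→T | 01→U | 000→T | 01→U | 10→X | 01→U | 110→R
Decoded message: TUTUXUR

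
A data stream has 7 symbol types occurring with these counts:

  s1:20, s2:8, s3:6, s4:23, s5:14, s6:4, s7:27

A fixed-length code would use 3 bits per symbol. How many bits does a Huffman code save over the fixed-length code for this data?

Fixed-length: 3 bits × 102 symbols = 306 bits.
Huffman merges:
s6(4) + s3(6) → 10
s2(8) + 10 → 18
s5(14) + 18 → 32
s1(20) + s4(23) → 43
s7(27) + 32 → 59
43 + 59 → 102
Huffman total = 10 + 18 + 32 + 43 + 59 + 102 = 264 bits.
Saving = 306 − 264 = 42 bits.

42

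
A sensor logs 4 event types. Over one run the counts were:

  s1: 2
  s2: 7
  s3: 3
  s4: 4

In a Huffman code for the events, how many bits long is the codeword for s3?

3

Build the tree from the bottom:
s1(2) + s3(3) → 5
s4(4) + 5 → 9
s2(7) + 9 → 16
s3 sits 3 levels below the root, so its codeword is 3 bits.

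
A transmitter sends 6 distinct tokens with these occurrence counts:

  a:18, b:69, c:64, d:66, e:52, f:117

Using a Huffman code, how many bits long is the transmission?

972

Greedily combine the two least-frequent nodes:
merge a(18) and e(52): 70
merge c(64) and d(66): 130
merge b(69) and 70: 139
merge f(117) and 130: 247
merge 139 and 247: 386
Total encoded bits = sum of merged weights = 70 + 130 + 139 + 247 + 386 = 972.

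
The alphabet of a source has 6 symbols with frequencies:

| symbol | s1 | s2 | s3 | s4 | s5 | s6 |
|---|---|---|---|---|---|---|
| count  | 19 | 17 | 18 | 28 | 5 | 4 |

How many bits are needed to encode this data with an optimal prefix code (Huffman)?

Greedily combine the two least-frequent nodes:
merge s6(4) and s5(5): 9
merge 9 and s2(17): 26
merge s3(18) and s1(19): 37
merge 26 and s4(28): 54
merge 37 and 54: 91
Each symbol's bit-cost is frequency × depth; summing gives 217 bits (equivalently 9 + 26 + 37 + 54 + 91).

217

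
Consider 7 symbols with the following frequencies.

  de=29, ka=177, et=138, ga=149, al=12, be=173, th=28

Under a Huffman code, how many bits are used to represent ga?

Build the tree from the bottom:
combine al(12), th(28) → 40
combine de(29), 40 → 69
combine 69, et(138) → 207
combine ga(149), be(173) → 322
combine ka(177), 207 → 384
combine 322, 384 → 706
The subtree containing ga is merged 2 times, so code length = 2.

2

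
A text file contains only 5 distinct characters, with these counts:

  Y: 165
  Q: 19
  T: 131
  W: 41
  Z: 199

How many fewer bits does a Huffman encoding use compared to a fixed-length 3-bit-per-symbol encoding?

Fixed-length: 3 bits × 555 symbols = 1665 bits.
Huffman merges:
Q(19) + W(41) → 60
60 + T(131) → 191
Y(165) + 191 → 356
Z(199) + 356 → 555
Huffman total = 60 + 191 + 356 + 555 = 1162 bits.
Saving = 1665 − 1162 = 503 bits.

503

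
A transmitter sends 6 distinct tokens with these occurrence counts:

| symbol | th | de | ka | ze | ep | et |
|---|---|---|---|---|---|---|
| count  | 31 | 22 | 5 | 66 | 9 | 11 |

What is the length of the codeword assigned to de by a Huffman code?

Huffman merges, smallest pair first:
merge ka(5) and ep(9): 14
merge et(11) and 14: 25
merge de(22) and 25: 47
merge th(31) and 47: 78
merge ze(66) and 78: 144
de sits 3 levels below the root, so its codeword is 3 bits.

3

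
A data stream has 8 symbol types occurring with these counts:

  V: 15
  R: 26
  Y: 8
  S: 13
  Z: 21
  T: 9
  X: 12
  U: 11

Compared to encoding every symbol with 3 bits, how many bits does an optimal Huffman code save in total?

9

Fixed-length: 3 bits × 115 symbols = 345 bits.
Huffman merges:
merge Y(8) and T(9): 17
merge U(11) and X(12): 23
merge S(13) and V(15): 28
merge 17 and Z(21): 38
merge 23 and R(26): 49
merge 28 and 38: 66
merge 49 and 66: 115
Huffman total = 17 + 23 + 28 + 38 + 49 + 66 + 115 = 336 bits.
Saving = 345 − 336 = 9 bits.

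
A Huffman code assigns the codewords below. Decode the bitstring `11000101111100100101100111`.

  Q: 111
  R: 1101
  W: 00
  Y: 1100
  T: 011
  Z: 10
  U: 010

YUQYZUYQ

Read left to right; each codeword is recognised as soon as it completes (prefix code):
  1100→Y | 010→U | 111→Q | 1100→Y | 10→Z | 010→U | 1100→Y | 111→Q
Decoded message: YUQYZUYQ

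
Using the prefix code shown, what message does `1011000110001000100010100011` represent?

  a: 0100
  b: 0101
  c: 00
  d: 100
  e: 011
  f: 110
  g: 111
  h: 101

hdecaabce

Read left to right; each codeword is recognised as soon as it completes (prefix code):
  101→h | 100→d | 011→e | 00→c | 0100→a | 0100→a | 0101→b | 00→c | 011→e
Decoded message: hdecaabce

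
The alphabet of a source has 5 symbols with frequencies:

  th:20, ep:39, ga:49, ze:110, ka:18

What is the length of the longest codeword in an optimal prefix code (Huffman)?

Merge the two lowest-weight nodes at each step:
ka(18) + th(20) → 38
38 + ep(39) → 77
ga(49) + 77 → 126
ze(110) + 126 → 236
The rarest symbols sit at the bottom; the longest codeword is 4 bits.

4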